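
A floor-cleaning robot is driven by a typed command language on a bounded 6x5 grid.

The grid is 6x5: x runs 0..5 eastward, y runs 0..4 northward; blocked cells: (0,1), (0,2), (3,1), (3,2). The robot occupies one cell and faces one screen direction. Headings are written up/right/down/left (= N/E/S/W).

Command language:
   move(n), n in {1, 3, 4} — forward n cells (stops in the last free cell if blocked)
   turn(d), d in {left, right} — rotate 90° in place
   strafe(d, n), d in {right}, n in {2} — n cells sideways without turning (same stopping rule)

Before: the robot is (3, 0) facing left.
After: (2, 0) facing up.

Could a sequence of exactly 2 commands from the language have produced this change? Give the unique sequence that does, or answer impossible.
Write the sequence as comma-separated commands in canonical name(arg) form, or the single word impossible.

key: position moved to (2,0) AND the heading swung to N — translation plus rotation needed
from: (3, 0) facing left
1. move(1) → (2, 0) facing left
2. turn(right) → (2, 0) facing up
no rival 2-sequence matches.

move(1), turn(right)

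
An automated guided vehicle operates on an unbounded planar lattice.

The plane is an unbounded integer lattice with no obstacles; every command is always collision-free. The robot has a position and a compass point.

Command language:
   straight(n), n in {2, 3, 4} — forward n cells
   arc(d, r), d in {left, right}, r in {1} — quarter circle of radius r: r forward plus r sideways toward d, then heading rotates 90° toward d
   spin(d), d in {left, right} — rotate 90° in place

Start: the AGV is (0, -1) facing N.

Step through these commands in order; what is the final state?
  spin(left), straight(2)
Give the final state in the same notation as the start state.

initial: (0, -1) facing N
1. spin(left) → (0, -1) facing W
2. straight(2) → (-2, -1) facing W

(-2, -1) facing W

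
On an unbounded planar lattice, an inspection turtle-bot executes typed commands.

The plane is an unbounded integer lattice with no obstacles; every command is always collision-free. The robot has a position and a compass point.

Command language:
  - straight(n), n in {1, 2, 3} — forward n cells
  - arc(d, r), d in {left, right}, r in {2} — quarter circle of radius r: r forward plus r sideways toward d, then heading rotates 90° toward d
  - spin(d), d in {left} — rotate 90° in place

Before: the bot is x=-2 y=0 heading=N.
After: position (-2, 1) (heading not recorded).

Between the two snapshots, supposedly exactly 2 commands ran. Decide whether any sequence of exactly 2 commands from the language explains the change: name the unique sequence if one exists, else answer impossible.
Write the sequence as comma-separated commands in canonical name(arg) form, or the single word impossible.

key: running spin(left) before straight(1) would end elsewhere — order is forced
start: x=-2 y=0 heading=N
1. straight(1) → x=-2 y=1 heading=N
2. spin(left) → x=-2 y=1 heading=W
uniquely the one of 36 2-step routes that fits.

straight(1), spin(left)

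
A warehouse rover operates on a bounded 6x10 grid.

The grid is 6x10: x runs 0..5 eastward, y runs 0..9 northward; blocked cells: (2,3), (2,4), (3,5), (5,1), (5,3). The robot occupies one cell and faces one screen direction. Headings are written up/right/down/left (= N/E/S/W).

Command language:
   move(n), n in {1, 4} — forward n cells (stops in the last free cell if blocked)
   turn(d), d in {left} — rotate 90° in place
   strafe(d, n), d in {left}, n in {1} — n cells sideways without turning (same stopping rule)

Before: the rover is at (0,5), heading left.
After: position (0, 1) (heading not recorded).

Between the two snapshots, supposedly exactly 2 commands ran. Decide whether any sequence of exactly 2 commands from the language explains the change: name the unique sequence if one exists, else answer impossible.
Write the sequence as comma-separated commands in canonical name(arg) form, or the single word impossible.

turn(left), move(4)

key: running move(4) before turn(left) would end elsewhere — order is forced
begin: at (0,5), heading left
t=1 turn(left) ⇒ at (0,5), heading down
t=2 move(4) ⇒ at (0,1), heading down
all 16 alternatives checked — unique.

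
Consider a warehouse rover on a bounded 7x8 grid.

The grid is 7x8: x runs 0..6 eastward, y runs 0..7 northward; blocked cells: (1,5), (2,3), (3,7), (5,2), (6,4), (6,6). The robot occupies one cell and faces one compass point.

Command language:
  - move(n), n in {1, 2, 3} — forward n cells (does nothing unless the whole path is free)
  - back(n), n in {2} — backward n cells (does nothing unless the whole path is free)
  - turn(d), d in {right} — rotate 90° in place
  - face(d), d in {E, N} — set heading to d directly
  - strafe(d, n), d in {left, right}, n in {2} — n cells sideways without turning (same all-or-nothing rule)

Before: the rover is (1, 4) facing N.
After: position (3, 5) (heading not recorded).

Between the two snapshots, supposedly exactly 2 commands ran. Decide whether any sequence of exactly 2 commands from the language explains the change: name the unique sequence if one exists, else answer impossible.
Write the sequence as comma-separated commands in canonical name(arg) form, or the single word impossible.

key: order matters: swapping strafe(right, 2) and move(1) lands elsewhere
begin: (1, 4) facing N
[1] after strafe(right, 2): (3, 4) facing N
[2] after move(1): (3, 5) facing N
all 81 alternatives checked — unique.

strafe(right, 2), move(1)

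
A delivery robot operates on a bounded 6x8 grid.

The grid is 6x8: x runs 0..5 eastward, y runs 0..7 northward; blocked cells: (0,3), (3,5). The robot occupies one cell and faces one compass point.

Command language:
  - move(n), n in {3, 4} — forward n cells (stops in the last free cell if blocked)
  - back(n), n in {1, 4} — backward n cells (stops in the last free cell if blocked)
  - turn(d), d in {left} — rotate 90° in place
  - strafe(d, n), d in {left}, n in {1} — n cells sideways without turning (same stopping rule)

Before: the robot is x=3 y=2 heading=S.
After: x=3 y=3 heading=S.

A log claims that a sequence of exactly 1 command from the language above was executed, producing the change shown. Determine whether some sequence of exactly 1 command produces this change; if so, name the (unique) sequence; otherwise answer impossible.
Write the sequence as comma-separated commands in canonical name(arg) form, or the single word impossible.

key: heading stays S — the single command does not turn
begin: x=3 y=2 heading=S
[1] after back(1): x=3 y=3 heading=S
uniquely the one of 6 1-step routes that fits.

back(1)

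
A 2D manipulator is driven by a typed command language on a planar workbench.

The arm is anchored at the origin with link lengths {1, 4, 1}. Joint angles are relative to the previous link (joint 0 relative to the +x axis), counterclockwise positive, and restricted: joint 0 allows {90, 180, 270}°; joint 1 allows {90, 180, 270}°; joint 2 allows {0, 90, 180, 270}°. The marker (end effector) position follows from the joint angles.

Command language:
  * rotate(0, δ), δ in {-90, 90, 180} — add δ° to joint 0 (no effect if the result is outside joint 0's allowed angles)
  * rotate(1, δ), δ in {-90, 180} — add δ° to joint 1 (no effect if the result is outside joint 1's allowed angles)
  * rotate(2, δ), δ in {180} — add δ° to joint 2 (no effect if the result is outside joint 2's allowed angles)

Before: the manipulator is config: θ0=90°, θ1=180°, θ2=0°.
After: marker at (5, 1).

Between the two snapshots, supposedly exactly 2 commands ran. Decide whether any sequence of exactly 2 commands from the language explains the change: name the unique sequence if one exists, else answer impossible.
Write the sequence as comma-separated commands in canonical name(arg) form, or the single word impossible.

key: order matters: swapping rotate(1, -90) and rotate(1, 180) lands elsewhere
begin: config: θ0=90°, θ1=180°, θ2=0°
[1] after rotate(1, -90): config: θ0=90°, θ1=90°, θ2=0°
[2] after rotate(1, 180): config: θ0=90°, θ1=270°, θ2=0°
uniquely the one of 36 2-step routes that fits.

rotate(1, -90), rotate(1, 180)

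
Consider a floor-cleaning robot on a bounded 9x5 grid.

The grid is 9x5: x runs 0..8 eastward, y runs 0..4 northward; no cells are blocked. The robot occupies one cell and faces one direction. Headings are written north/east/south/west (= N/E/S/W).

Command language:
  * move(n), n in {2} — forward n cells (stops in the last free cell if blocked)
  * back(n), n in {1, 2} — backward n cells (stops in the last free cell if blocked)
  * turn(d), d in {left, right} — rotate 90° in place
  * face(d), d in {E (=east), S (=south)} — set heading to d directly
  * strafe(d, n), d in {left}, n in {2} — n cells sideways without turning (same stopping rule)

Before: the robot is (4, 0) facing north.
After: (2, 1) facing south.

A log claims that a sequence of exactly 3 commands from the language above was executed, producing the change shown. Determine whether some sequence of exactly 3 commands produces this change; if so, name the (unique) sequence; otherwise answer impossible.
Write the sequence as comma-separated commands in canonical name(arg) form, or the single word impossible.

strafe(left, 2), face(S), back(1)

key: cell and facing (now S) both changed — the 3 commands mix motion and turning
begin: (4, 0) facing north
[1] after strafe(left, 2): (2, 0) facing north
[2] after face(S): (2, 0) facing south
[3] after back(1): (2, 1) facing south
no rival 3-sequence matches.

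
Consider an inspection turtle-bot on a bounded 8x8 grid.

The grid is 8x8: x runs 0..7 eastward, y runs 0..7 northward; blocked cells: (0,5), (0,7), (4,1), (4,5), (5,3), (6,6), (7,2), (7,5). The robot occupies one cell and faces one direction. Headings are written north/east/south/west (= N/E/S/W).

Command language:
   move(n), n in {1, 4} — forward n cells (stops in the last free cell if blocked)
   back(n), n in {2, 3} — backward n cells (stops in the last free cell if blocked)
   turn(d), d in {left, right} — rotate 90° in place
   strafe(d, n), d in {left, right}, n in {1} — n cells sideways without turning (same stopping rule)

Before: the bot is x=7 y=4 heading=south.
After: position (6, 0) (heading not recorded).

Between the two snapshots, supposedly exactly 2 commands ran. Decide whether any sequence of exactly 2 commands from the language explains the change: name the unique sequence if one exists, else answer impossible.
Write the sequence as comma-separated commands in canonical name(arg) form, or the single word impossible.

strafe(right, 1), move(4)

key: order matters: swapping strafe(right, 1) and move(4) lands elsewhere
start: x=7 y=4 heading=south
step 1 (strafe(right, 1)): x=6 y=4 heading=south
step 2 (move(4)): x=6 y=0 heading=south
all 64 alternatives checked — unique.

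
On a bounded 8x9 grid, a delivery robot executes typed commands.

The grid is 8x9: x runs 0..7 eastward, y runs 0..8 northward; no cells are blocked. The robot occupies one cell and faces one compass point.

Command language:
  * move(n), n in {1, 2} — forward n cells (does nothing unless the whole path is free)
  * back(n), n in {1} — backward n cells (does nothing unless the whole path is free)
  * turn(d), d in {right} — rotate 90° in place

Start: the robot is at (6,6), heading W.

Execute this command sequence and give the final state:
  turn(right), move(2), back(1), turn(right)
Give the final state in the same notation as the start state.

at (6,7), heading E

initial: at (6,6), heading W
step 1 (turn(right)): at (6,6), heading N
step 2 (move(2)): at (6,8), heading N
step 3 (back(1)): at (6,7), heading N
step 4 (turn(right)): at (6,7), heading E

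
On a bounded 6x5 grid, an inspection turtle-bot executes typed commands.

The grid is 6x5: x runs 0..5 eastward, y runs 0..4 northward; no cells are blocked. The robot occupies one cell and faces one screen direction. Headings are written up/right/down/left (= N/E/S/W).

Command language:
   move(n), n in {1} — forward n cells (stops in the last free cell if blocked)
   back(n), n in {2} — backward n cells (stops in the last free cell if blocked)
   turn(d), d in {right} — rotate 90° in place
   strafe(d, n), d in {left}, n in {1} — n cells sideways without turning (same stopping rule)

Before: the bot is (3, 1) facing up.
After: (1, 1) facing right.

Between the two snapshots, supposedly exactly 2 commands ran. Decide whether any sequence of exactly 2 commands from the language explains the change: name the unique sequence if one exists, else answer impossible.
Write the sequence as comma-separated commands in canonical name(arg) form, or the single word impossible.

key: running back(2) before turn(right) would end elsewhere — order is forced
t0: (3, 1) facing up
[1] after turn(right): (3, 1) facing right
[2] after back(2): (1, 1) facing right
uniquely the one of 16 2-step routes that fits.

turn(right), back(2)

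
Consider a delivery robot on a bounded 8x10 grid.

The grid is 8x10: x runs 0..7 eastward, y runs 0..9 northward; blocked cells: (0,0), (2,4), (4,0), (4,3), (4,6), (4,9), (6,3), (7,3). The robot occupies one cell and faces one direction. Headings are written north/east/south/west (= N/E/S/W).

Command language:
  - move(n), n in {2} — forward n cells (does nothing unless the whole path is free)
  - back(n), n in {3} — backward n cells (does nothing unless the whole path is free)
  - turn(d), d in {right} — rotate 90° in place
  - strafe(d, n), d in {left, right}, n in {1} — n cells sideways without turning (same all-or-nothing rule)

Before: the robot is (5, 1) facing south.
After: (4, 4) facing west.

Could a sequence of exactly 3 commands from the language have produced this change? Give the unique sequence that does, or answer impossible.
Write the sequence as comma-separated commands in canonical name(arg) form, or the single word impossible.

key: order matters: swapping back(3) and turn(right) lands elsewhere
begin: (5, 1) facing south
step 1 (back(3)): (5, 4) facing south
step 2 (strafe(right, 1)): (4, 4) facing south
step 3 (turn(right)): (4, 4) facing west
uniquely the one of 125 3-step routes that fits.

back(3), strafe(right, 1), turn(right)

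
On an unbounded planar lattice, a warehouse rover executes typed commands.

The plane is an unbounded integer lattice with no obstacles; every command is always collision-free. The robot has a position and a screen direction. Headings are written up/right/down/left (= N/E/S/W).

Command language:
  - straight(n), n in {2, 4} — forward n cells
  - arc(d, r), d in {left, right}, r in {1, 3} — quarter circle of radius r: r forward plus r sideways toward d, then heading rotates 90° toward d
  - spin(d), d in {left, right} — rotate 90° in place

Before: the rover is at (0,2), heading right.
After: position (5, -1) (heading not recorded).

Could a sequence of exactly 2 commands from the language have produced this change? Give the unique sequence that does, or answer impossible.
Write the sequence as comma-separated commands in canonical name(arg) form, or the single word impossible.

key: order matters: swapping straight(2) and arc(right, 3) lands elsewhere
from: at (0,2), heading right
t=1 straight(2) ⇒ at (2,2), heading right
t=2 arc(right, 3) ⇒ at (5,-1), heading down
no other 2-command option fits: unique.

straight(2), arc(right, 3)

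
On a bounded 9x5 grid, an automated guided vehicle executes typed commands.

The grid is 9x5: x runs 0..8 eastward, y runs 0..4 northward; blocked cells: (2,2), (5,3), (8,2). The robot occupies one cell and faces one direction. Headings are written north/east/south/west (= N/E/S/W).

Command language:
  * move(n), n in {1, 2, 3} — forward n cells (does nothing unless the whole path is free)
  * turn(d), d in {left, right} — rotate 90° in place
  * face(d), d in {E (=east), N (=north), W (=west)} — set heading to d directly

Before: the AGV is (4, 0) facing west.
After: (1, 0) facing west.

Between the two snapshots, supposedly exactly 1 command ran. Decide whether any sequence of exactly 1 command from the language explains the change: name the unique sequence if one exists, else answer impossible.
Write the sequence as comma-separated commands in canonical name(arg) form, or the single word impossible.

key: still facing W — the one step turns nothing
from: (4, 0) facing west
step 1 (move(3)): (1, 0) facing west
all 8 alternatives checked — unique.

move(3)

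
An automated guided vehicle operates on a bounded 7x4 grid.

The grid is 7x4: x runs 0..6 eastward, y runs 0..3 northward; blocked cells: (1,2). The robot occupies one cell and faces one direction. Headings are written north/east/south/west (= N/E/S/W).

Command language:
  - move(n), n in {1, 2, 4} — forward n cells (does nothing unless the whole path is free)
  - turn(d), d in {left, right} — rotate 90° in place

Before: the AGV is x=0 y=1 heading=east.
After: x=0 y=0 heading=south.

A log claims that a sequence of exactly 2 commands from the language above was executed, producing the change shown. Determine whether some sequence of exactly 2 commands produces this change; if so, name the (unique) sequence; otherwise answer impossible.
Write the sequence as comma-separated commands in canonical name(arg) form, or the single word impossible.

key: cell and facing (now S) both changed — the 2 commands mix motion and turning
begin: x=0 y=1 heading=east
[1] after turn(right): x=0 y=1 heading=south
[2] after move(1): x=0 y=0 heading=south
uniquely the one of 25 2-step routes that fits.

turn(right), move(1)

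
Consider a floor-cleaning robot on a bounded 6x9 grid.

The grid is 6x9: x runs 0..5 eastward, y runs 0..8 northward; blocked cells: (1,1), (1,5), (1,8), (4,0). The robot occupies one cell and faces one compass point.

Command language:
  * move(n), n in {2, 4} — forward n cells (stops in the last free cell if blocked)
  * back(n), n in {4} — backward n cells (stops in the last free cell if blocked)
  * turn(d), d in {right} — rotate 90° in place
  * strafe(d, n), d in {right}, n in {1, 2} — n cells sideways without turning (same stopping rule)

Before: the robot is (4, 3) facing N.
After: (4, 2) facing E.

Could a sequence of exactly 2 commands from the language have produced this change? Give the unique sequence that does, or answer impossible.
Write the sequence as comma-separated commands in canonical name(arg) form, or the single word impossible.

turn(right), strafe(right, 1)

key: running strafe(right, 1) before turn(right) would end elsewhere — order is forced
start: (4, 3) facing N
step 1 (turn(right)): (4, 3) facing E
step 2 (strafe(right, 1)): (4, 2) facing E
all 36 alternatives checked — unique.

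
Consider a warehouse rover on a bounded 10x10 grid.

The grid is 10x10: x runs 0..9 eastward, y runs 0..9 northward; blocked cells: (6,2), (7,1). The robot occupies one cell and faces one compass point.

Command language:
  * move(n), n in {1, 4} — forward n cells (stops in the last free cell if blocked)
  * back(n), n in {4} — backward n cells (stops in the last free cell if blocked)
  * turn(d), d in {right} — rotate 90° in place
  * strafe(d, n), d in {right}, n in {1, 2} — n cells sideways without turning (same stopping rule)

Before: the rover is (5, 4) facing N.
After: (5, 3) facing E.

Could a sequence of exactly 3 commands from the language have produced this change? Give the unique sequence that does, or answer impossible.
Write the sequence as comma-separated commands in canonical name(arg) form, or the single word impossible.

move(1), turn(right), strafe(right, 2)

key: cell and facing (now E) both changed — the 3 commands mix motion and turning
start: (5, 4) facing N
step 1 (move(1)): (5, 5) facing N
step 2 (turn(right)): (5, 5) facing E
step 3 (strafe(right, 2)): (5, 3) facing E
no rival 3-sequence matches.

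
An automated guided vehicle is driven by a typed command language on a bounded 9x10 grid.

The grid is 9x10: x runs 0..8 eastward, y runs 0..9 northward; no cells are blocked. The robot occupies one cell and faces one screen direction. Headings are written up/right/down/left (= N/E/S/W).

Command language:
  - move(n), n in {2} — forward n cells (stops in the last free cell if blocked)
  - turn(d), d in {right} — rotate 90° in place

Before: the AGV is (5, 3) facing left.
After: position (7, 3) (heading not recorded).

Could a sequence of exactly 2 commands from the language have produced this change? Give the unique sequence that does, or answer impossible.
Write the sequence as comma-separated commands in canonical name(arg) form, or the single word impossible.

impossible

checked all 2-command options: none fits.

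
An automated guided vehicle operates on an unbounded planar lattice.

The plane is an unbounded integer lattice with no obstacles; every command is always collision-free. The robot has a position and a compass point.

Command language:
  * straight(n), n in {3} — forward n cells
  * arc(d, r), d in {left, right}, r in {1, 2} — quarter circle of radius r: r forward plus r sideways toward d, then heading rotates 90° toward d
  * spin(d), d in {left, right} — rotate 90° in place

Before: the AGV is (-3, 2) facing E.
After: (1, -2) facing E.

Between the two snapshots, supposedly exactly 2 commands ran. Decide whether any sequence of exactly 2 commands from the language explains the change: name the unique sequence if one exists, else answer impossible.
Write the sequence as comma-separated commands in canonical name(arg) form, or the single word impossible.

key: heading stays E — rotations cancel among the 2 commands
t0: (-3, 2) facing E
[1] after arc(right, 2): (-1, 0) facing S
[2] after arc(left, 2): (1, -2) facing E
uniquely the one of 49 2-step routes that fits.

arc(right, 2), arc(left, 2)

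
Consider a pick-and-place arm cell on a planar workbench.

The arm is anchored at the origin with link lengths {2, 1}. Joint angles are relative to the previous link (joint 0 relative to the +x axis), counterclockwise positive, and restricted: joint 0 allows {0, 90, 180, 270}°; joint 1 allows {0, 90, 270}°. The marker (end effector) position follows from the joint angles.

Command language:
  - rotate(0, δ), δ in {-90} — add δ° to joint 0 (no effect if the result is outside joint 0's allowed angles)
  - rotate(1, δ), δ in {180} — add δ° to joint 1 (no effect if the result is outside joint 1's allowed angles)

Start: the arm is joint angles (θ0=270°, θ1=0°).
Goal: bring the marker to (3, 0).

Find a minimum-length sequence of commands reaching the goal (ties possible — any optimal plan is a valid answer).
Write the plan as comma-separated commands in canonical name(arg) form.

t0: joint angles (θ0=270°, θ1=0°)
[1] after rotate(0, -90): joint angles (θ0=180°, θ1=0°)
[2] after rotate(0, -90): joint angles (θ0=90°, θ1=0°)
[3] after rotate(0, -90): joint angles (θ0=0°, θ1=0°)
shorter routes all fall short; 3 is best.

rotate(0, -90), rotate(0, -90), rotate(0, -90)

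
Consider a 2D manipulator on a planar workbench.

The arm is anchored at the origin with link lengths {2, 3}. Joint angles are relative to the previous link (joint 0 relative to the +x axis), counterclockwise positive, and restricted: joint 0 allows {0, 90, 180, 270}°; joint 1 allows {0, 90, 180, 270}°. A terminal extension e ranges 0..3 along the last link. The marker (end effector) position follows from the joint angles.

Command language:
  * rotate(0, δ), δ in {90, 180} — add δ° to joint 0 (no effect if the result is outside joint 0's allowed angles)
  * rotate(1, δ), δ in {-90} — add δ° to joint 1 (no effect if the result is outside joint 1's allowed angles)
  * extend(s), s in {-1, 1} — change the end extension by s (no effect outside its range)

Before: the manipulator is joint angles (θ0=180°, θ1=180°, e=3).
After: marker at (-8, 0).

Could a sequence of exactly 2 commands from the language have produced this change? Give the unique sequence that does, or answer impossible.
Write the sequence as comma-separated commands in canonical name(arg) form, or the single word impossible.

begin: joint angles (θ0=180°, θ1=180°, e=3)
1. rotate(1, -90) → joint angles (θ0=180°, θ1=90°, e=3)
2. rotate(1, -90) → joint angles (θ0=180°, θ1=0°, e=3)
uniquely the one of 25 2-step routes that fits.

rotate(1, -90), rotate(1, -90)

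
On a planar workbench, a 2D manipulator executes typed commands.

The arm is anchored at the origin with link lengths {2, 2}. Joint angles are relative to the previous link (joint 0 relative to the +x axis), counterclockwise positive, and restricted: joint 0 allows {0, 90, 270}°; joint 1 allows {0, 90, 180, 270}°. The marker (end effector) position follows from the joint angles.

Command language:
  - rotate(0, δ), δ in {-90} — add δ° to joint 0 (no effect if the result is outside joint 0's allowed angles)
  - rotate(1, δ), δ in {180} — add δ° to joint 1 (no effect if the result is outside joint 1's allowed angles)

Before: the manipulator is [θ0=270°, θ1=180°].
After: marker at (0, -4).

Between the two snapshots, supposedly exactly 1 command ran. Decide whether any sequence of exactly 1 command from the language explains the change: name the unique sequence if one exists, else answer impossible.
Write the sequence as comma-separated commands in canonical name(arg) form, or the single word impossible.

rotate(1, 180)

t0: [θ0=270°, θ1=180°]
1. rotate(1, 180) → [θ0=270°, θ1=0°]
all 2 alternatives checked — unique.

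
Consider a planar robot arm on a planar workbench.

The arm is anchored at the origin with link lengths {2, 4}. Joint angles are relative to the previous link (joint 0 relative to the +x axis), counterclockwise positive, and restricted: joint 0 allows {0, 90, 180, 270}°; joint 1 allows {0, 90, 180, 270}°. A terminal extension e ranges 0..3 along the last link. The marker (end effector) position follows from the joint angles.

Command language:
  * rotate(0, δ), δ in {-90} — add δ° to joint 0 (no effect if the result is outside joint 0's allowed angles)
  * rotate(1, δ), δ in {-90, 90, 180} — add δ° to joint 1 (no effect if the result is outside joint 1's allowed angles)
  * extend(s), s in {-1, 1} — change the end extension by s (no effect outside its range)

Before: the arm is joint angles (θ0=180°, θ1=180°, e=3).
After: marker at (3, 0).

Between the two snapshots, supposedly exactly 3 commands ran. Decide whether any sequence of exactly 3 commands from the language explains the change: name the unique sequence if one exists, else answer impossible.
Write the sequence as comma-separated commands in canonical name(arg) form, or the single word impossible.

key: running extend(-1) before extend(1) would end elsewhere — order is forced
begin: joint angles (θ0=180°, θ1=180°, e=3)
t=1 extend(1) ⇒ joint angles (θ0=180°, θ1=180°, e=3)
t=2 extend(-1) ⇒ joint angles (θ0=180°, θ1=180°, e=2)
t=3 extend(-1) ⇒ joint angles (θ0=180°, θ1=180°, e=1)
uniquely the one of 216 3-step routes that fits.

extend(1), extend(-1), extend(-1)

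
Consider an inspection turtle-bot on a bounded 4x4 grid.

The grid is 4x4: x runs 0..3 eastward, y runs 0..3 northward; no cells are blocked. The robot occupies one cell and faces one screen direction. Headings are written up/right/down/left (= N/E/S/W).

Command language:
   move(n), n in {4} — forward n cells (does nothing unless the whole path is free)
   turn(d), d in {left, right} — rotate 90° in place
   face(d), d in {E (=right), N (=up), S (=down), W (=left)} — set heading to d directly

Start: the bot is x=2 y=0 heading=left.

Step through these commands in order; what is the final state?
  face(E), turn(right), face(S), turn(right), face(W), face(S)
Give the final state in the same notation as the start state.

start: x=2 y=0 heading=left
t=1 face(E) ⇒ x=2 y=0 heading=right
t=2 turn(right) ⇒ x=2 y=0 heading=down
t=3 face(S) ⇒ x=2 y=0 heading=down
t=4 turn(right) ⇒ x=2 y=0 heading=left
t=5 face(W) ⇒ x=2 y=0 heading=left
t=6 face(S) ⇒ x=2 y=0 heading=down

x=2 y=0 heading=down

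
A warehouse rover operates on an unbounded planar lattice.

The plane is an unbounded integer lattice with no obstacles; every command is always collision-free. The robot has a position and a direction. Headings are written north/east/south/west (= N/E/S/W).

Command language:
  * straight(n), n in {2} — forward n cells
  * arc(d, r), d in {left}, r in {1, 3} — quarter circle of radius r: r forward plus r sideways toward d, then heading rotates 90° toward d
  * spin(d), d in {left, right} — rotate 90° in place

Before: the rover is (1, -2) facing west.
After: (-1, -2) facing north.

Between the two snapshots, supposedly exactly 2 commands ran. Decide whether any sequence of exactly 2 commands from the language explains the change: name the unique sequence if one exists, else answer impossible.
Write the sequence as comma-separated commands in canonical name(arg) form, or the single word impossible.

straight(2), spin(right)

key: position moved to (-1,-2) AND the heading swung to N — translation plus rotation needed
start: (1, -2) facing west
step 1 (straight(2)): (-1, -2) facing west
step 2 (spin(right)): (-1, -2) facing north
no other 2-command option fits: unique.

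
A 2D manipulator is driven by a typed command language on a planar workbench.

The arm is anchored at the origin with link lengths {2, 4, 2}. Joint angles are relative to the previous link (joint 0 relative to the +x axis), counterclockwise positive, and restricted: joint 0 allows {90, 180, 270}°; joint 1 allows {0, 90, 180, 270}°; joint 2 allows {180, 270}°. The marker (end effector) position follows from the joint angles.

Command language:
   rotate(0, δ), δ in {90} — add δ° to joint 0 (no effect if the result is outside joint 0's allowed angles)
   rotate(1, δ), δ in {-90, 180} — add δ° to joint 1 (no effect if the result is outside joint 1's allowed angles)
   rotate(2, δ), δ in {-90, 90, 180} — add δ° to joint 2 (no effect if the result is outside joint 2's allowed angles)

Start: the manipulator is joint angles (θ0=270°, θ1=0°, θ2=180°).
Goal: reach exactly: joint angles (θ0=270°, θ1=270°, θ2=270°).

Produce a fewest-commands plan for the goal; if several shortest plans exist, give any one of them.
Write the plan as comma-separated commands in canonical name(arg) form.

t0: joint angles (θ0=270°, θ1=0°, θ2=180°)
1. rotate(1, -90) → joint angles (θ0=270°, θ1=270°, θ2=180°)
2. rotate(2, 90) → joint angles (θ0=270°, θ1=270°, θ2=270°)
shorter routes all fall short; 2 is best.

rotate(1, -90), rotate(2, 90)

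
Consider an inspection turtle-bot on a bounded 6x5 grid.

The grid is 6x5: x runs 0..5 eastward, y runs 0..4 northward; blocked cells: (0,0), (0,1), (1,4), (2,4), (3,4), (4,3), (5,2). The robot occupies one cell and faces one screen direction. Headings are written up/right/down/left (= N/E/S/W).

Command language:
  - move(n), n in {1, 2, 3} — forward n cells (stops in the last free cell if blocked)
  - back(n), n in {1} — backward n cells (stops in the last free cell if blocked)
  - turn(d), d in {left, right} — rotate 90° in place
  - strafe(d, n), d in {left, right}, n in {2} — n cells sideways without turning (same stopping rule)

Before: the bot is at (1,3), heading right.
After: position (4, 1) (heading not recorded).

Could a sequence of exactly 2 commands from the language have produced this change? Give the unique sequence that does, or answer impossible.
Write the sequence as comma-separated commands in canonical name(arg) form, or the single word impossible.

key: running move(3) before strafe(right, 2) would end elsewhere — order is forced
begin: at (1,3), heading right
t=1 strafe(right, 2) ⇒ at (1,1), heading right
t=2 move(3) ⇒ at (4,1), heading right
uniquely the one of 64 2-step routes that fits.

strafe(right, 2), move(3)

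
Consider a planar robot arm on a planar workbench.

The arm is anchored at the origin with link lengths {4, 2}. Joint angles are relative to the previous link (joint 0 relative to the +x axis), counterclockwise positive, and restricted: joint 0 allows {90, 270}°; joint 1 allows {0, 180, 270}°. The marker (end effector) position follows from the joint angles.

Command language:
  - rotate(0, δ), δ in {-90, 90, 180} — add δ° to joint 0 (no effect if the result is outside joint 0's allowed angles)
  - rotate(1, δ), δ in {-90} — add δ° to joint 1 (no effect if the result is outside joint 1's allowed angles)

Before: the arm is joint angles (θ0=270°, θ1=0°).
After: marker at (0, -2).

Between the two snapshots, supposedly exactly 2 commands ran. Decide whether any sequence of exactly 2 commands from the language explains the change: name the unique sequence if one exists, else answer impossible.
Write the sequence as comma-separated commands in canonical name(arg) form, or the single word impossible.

rotate(1, -90), rotate(1, -90)

from: joint angles (θ0=270°, θ1=0°)
step 1 (rotate(1, -90)): joint angles (θ0=270°, θ1=270°)
step 2 (rotate(1, -90)): joint angles (θ0=270°, θ1=180°)
uniquely the one of 16 2-step routes that fits.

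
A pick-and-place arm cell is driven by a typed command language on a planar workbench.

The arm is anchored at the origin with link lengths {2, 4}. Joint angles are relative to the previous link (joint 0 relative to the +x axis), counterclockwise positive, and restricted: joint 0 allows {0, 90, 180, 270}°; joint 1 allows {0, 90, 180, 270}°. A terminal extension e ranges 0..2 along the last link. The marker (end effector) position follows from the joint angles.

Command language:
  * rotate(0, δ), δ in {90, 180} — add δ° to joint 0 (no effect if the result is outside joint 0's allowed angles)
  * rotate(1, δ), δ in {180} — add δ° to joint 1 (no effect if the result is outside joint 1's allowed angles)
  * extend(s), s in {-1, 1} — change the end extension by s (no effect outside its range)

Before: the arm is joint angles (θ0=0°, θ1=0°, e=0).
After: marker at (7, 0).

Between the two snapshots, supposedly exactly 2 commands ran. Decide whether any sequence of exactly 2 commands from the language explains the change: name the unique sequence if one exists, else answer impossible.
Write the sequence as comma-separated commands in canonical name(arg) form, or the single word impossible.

extend(-1), extend(1)

key: order matters: swapping extend(-1) and extend(1) lands elsewhere
begin: joint angles (θ0=0°, θ1=0°, e=0)
[1] after extend(-1): joint angles (θ0=0°, θ1=0°, e=0)
[2] after extend(1): joint angles (θ0=0°, θ1=0°, e=1)
uniquely the one of 25 2-step routes that fits.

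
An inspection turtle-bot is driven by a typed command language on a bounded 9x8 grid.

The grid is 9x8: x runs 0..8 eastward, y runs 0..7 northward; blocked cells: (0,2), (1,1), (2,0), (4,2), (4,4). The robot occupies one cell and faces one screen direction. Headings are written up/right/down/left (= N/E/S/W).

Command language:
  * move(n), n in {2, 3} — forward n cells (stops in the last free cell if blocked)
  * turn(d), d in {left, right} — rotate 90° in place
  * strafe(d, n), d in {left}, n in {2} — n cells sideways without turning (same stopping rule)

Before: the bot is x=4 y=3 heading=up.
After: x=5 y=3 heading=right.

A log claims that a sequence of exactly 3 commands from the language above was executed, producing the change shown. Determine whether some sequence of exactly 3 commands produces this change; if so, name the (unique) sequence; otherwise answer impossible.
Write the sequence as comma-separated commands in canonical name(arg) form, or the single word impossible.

strafe(left, 2), turn(right), move(3)

key: cell and facing (now E) both changed — the 3 commands mix motion and turning
begin: x=4 y=3 heading=up
step 1 (strafe(left, 2)): x=2 y=3 heading=up
step 2 (turn(right)): x=2 y=3 heading=right
step 3 (move(3)): x=5 y=3 heading=right
no rival 3-sequence matches.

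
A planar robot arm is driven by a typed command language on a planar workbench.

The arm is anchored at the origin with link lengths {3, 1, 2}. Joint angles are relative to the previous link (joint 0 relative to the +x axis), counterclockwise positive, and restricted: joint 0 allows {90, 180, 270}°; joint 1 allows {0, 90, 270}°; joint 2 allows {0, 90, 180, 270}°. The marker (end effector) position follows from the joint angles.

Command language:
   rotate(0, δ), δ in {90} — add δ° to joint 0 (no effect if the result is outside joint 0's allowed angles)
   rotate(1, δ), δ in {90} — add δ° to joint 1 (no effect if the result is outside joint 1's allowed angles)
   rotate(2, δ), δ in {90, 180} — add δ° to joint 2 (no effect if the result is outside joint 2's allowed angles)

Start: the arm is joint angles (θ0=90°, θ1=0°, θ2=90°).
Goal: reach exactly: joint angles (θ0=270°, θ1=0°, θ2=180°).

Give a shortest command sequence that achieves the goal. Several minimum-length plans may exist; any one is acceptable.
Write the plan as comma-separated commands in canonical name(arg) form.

rotate(0, 90), rotate(0, 90), rotate(2, 90)

initial: joint angles (θ0=90°, θ1=0°, θ2=90°)
t=1 rotate(0, 90) ⇒ joint angles (θ0=180°, θ1=0°, θ2=90°)
t=2 rotate(0, 90) ⇒ joint angles (θ0=270°, θ1=0°, θ2=90°)
t=3 rotate(2, 90) ⇒ joint angles (θ0=270°, θ1=0°, θ2=180°)
nothing shorter than 3 reaches the goal.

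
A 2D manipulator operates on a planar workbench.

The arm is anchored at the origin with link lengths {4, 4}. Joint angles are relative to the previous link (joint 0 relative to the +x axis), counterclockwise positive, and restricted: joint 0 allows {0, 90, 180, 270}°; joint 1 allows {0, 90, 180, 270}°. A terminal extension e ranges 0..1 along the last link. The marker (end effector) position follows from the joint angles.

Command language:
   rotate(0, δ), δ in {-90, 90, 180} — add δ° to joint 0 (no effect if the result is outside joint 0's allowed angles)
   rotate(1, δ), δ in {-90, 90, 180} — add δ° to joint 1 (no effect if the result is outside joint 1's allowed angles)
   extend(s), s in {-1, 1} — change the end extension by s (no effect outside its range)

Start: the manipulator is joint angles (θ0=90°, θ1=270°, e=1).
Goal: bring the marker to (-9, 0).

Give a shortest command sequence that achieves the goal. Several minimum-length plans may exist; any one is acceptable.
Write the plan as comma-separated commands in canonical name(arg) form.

t0: joint angles (θ0=90°, θ1=270°, e=1)
t=1 rotate(0, 90) ⇒ joint angles (θ0=180°, θ1=270°, e=1)
t=2 rotate(1, 90) ⇒ joint angles (θ0=180°, θ1=0°, e=1)
minimal: 2 command(s), checked below 2.

rotate(0, 90), rotate(1, 90)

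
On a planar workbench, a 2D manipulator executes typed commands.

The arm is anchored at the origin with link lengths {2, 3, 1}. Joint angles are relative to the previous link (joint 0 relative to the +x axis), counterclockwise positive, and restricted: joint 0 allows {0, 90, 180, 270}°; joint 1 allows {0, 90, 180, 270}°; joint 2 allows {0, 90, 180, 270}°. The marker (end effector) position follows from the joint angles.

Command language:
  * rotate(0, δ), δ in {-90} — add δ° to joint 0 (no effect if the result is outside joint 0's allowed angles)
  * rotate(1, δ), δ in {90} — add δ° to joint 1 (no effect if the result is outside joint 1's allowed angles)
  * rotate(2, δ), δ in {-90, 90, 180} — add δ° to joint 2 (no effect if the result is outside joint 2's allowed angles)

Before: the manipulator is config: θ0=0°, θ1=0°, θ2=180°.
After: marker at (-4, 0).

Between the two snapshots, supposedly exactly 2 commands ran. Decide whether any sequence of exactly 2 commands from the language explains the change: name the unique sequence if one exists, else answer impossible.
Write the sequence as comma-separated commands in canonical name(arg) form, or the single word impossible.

rotate(0, -90), rotate(0, -90)

from: config: θ0=0°, θ1=0°, θ2=180°
[1] after rotate(0, -90): config: θ0=270°, θ1=0°, θ2=180°
[2] after rotate(0, -90): config: θ0=180°, θ1=0°, θ2=180°
all 25 alternatives checked — unique.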